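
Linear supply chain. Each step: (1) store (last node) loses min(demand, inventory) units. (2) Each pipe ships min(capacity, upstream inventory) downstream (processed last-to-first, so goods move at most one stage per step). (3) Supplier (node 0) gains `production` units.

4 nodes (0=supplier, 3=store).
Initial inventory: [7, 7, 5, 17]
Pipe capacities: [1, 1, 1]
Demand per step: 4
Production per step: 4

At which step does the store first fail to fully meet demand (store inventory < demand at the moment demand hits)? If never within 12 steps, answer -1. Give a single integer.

Step 1: demand=4,sold=4 ship[2->3]=1 ship[1->2]=1 ship[0->1]=1 prod=4 -> [10 7 5 14]
Step 2: demand=4,sold=4 ship[2->3]=1 ship[1->2]=1 ship[0->1]=1 prod=4 -> [13 7 5 11]
Step 3: demand=4,sold=4 ship[2->3]=1 ship[1->2]=1 ship[0->1]=1 prod=4 -> [16 7 5 8]
Step 4: demand=4,sold=4 ship[2->3]=1 ship[1->2]=1 ship[0->1]=1 prod=4 -> [19 7 5 5]
Step 5: demand=4,sold=4 ship[2->3]=1 ship[1->2]=1 ship[0->1]=1 prod=4 -> [22 7 5 2]
Step 6: demand=4,sold=2 ship[2->3]=1 ship[1->2]=1 ship[0->1]=1 prod=4 -> [25 7 5 1]
Step 7: demand=4,sold=1 ship[2->3]=1 ship[1->2]=1 ship[0->1]=1 prod=4 -> [28 7 5 1]
Step 8: demand=4,sold=1 ship[2->3]=1 ship[1->2]=1 ship[0->1]=1 prod=4 -> [31 7 5 1]
Step 9: demand=4,sold=1 ship[2->3]=1 ship[1->2]=1 ship[0->1]=1 prod=4 -> [34 7 5 1]
Step 10: demand=4,sold=1 ship[2->3]=1 ship[1->2]=1 ship[0->1]=1 prod=4 -> [37 7 5 1]
Step 11: demand=4,sold=1 ship[2->3]=1 ship[1->2]=1 ship[0->1]=1 prod=4 -> [40 7 5 1]
Step 12: demand=4,sold=1 ship[2->3]=1 ship[1->2]=1 ship[0->1]=1 prod=4 -> [43 7 5 1]
First stockout at step 6

6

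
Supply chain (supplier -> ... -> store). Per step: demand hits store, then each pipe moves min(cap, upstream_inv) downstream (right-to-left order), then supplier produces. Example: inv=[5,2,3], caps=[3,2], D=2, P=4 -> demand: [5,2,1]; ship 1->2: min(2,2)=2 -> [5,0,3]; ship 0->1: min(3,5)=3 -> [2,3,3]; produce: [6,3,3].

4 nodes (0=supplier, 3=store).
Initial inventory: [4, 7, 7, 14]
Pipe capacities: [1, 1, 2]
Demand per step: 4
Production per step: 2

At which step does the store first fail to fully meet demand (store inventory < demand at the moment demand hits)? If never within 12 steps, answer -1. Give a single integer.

Step 1: demand=4,sold=4 ship[2->3]=2 ship[1->2]=1 ship[0->1]=1 prod=2 -> [5 7 6 12]
Step 2: demand=4,sold=4 ship[2->3]=2 ship[1->2]=1 ship[0->1]=1 prod=2 -> [6 7 5 10]
Step 3: demand=4,sold=4 ship[2->3]=2 ship[1->2]=1 ship[0->1]=1 prod=2 -> [7 7 4 8]
Step 4: demand=4,sold=4 ship[2->3]=2 ship[1->2]=1 ship[0->1]=1 prod=2 -> [8 7 3 6]
Step 5: demand=4,sold=4 ship[2->3]=2 ship[1->2]=1 ship[0->1]=1 prod=2 -> [9 7 2 4]
Step 6: demand=4,sold=4 ship[2->3]=2 ship[1->2]=1 ship[0->1]=1 prod=2 -> [10 7 1 2]
Step 7: demand=4,sold=2 ship[2->3]=1 ship[1->2]=1 ship[0->1]=1 prod=2 -> [11 7 1 1]
Step 8: demand=4,sold=1 ship[2->3]=1 ship[1->2]=1 ship[0->1]=1 prod=2 -> [12 7 1 1]
Step 9: demand=4,sold=1 ship[2->3]=1 ship[1->2]=1 ship[0->1]=1 prod=2 -> [13 7 1 1]
Step 10: demand=4,sold=1 ship[2->3]=1 ship[1->2]=1 ship[0->1]=1 prod=2 -> [14 7 1 1]
Step 11: demand=4,sold=1 ship[2->3]=1 ship[1->2]=1 ship[0->1]=1 prod=2 -> [15 7 1 1]
Step 12: demand=4,sold=1 ship[2->3]=1 ship[1->2]=1 ship[0->1]=1 prod=2 -> [16 7 1 1]
First stockout at step 7

7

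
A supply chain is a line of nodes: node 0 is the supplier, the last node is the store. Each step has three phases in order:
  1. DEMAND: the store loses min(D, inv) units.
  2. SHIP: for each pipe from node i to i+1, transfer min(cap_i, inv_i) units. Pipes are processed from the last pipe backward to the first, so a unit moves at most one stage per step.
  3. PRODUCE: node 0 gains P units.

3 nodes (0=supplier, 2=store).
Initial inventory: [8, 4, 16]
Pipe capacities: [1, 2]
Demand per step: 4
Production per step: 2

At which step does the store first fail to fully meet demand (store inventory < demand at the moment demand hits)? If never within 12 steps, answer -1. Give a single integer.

Step 1: demand=4,sold=4 ship[1->2]=2 ship[0->1]=1 prod=2 -> [9 3 14]
Step 2: demand=4,sold=4 ship[1->2]=2 ship[0->1]=1 prod=2 -> [10 2 12]
Step 3: demand=4,sold=4 ship[1->2]=2 ship[0->1]=1 prod=2 -> [11 1 10]
Step 4: demand=4,sold=4 ship[1->2]=1 ship[0->1]=1 prod=2 -> [12 1 7]
Step 5: demand=4,sold=4 ship[1->2]=1 ship[0->1]=1 prod=2 -> [13 1 4]
Step 6: demand=4,sold=4 ship[1->2]=1 ship[0->1]=1 prod=2 -> [14 1 1]
Step 7: demand=4,sold=1 ship[1->2]=1 ship[0->1]=1 prod=2 -> [15 1 1]
Step 8: demand=4,sold=1 ship[1->2]=1 ship[0->1]=1 prod=2 -> [16 1 1]
Step 9: demand=4,sold=1 ship[1->2]=1 ship[0->1]=1 prod=2 -> [17 1 1]
Step 10: demand=4,sold=1 ship[1->2]=1 ship[0->1]=1 prod=2 -> [18 1 1]
Step 11: demand=4,sold=1 ship[1->2]=1 ship[0->1]=1 prod=2 -> [19 1 1]
Step 12: demand=4,sold=1 ship[1->2]=1 ship[0->1]=1 prod=2 -> [20 1 1]
First stockout at step 7

7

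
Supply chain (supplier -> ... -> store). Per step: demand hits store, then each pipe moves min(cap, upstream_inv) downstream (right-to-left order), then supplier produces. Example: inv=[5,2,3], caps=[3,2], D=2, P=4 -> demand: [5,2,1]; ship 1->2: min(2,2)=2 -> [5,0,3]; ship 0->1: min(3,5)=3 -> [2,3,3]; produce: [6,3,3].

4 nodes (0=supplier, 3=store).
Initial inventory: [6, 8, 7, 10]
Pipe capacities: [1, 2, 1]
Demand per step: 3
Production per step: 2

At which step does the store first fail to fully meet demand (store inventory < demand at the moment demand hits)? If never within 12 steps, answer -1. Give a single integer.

Step 1: demand=3,sold=3 ship[2->3]=1 ship[1->2]=2 ship[0->1]=1 prod=2 -> [7 7 8 8]
Step 2: demand=3,sold=3 ship[2->3]=1 ship[1->2]=2 ship[0->1]=1 prod=2 -> [8 6 9 6]
Step 3: demand=3,sold=3 ship[2->3]=1 ship[1->2]=2 ship[0->1]=1 prod=2 -> [9 5 10 4]
Step 4: demand=3,sold=3 ship[2->3]=1 ship[1->2]=2 ship[0->1]=1 prod=2 -> [10 4 11 2]
Step 5: demand=3,sold=2 ship[2->3]=1 ship[1->2]=2 ship[0->1]=1 prod=2 -> [11 3 12 1]
Step 6: demand=3,sold=1 ship[2->3]=1 ship[1->2]=2 ship[0->1]=1 prod=2 -> [12 2 13 1]
Step 7: demand=3,sold=1 ship[2->3]=1 ship[1->2]=2 ship[0->1]=1 prod=2 -> [13 1 14 1]
Step 8: demand=3,sold=1 ship[2->3]=1 ship[1->2]=1 ship[0->1]=1 prod=2 -> [14 1 14 1]
Step 9: demand=3,sold=1 ship[2->3]=1 ship[1->2]=1 ship[0->1]=1 prod=2 -> [15 1 14 1]
Step 10: demand=3,sold=1 ship[2->3]=1 ship[1->2]=1 ship[0->1]=1 prod=2 -> [16 1 14 1]
Step 11: demand=3,sold=1 ship[2->3]=1 ship[1->2]=1 ship[0->1]=1 prod=2 -> [17 1 14 1]
Step 12: demand=3,sold=1 ship[2->3]=1 ship[1->2]=1 ship[0->1]=1 prod=2 -> [18 1 14 1]
First stockout at step 5

5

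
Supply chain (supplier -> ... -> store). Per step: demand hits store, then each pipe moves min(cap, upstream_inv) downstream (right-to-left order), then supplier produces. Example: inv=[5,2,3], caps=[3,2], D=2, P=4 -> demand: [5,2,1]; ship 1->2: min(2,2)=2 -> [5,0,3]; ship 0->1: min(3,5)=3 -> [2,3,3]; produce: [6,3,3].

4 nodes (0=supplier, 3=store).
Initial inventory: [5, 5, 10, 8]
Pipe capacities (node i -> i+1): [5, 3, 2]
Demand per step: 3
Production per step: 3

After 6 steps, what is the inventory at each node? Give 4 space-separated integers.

Step 1: demand=3,sold=3 ship[2->3]=2 ship[1->2]=3 ship[0->1]=5 prod=3 -> inv=[3 7 11 7]
Step 2: demand=3,sold=3 ship[2->3]=2 ship[1->2]=3 ship[0->1]=3 prod=3 -> inv=[3 7 12 6]
Step 3: demand=3,sold=3 ship[2->3]=2 ship[1->2]=3 ship[0->1]=3 prod=3 -> inv=[3 7 13 5]
Step 4: demand=3,sold=3 ship[2->3]=2 ship[1->2]=3 ship[0->1]=3 prod=3 -> inv=[3 7 14 4]
Step 5: demand=3,sold=3 ship[2->3]=2 ship[1->2]=3 ship[0->1]=3 prod=3 -> inv=[3 7 15 3]
Step 6: demand=3,sold=3 ship[2->3]=2 ship[1->2]=3 ship[0->1]=3 prod=3 -> inv=[3 7 16 2]

3 7 16 2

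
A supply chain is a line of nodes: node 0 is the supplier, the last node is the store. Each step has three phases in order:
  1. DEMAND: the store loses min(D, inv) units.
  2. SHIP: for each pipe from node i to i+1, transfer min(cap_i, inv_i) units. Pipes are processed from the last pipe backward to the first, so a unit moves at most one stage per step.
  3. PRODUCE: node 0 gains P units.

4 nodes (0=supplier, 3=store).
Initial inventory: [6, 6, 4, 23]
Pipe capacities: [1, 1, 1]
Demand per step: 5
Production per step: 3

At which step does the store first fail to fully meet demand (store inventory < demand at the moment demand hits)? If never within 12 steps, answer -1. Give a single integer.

Step 1: demand=5,sold=5 ship[2->3]=1 ship[1->2]=1 ship[0->1]=1 prod=3 -> [8 6 4 19]
Step 2: demand=5,sold=5 ship[2->3]=1 ship[1->2]=1 ship[0->1]=1 prod=3 -> [10 6 4 15]
Step 3: demand=5,sold=5 ship[2->3]=1 ship[1->2]=1 ship[0->1]=1 prod=3 -> [12 6 4 11]
Step 4: demand=5,sold=5 ship[2->3]=1 ship[1->2]=1 ship[0->1]=1 prod=3 -> [14 6 4 7]
Step 5: demand=5,sold=5 ship[2->3]=1 ship[1->2]=1 ship[0->1]=1 prod=3 -> [16 6 4 3]
Step 6: demand=5,sold=3 ship[2->3]=1 ship[1->2]=1 ship[0->1]=1 prod=3 -> [18 6 4 1]
Step 7: demand=5,sold=1 ship[2->3]=1 ship[1->2]=1 ship[0->1]=1 prod=3 -> [20 6 4 1]
Step 8: demand=5,sold=1 ship[2->3]=1 ship[1->2]=1 ship[0->1]=1 prod=3 -> [22 6 4 1]
Step 9: demand=5,sold=1 ship[2->3]=1 ship[1->2]=1 ship[0->1]=1 prod=3 -> [24 6 4 1]
Step 10: demand=5,sold=1 ship[2->3]=1 ship[1->2]=1 ship[0->1]=1 prod=3 -> [26 6 4 1]
Step 11: demand=5,sold=1 ship[2->3]=1 ship[1->2]=1 ship[0->1]=1 prod=3 -> [28 6 4 1]
Step 12: demand=5,sold=1 ship[2->3]=1 ship[1->2]=1 ship[0->1]=1 prod=3 -> [30 6 4 1]
First stockout at step 6

6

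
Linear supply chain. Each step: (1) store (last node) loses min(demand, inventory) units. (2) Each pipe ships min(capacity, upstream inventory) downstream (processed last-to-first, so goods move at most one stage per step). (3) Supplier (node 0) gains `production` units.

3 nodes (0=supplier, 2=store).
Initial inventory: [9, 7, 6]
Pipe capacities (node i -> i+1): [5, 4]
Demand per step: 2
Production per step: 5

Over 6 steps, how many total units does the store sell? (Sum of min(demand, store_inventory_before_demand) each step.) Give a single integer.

Step 1: sold=2 (running total=2) -> [9 8 8]
Step 2: sold=2 (running total=4) -> [9 9 10]
Step 3: sold=2 (running total=6) -> [9 10 12]
Step 4: sold=2 (running total=8) -> [9 11 14]
Step 5: sold=2 (running total=10) -> [9 12 16]
Step 6: sold=2 (running total=12) -> [9 13 18]

Answer: 12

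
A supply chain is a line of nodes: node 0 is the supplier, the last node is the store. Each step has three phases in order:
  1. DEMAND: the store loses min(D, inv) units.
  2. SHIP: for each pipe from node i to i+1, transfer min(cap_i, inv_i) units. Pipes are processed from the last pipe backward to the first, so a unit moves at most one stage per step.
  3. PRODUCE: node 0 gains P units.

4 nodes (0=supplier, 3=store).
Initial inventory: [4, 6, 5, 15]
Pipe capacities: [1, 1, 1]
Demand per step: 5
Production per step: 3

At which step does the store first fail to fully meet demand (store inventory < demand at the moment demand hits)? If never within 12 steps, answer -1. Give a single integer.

Step 1: demand=5,sold=5 ship[2->3]=1 ship[1->2]=1 ship[0->1]=1 prod=3 -> [6 6 5 11]
Step 2: demand=5,sold=5 ship[2->3]=1 ship[1->2]=1 ship[0->1]=1 prod=3 -> [8 6 5 7]
Step 3: demand=5,sold=5 ship[2->3]=1 ship[1->2]=1 ship[0->1]=1 prod=3 -> [10 6 5 3]
Step 4: demand=5,sold=3 ship[2->3]=1 ship[1->2]=1 ship[0->1]=1 prod=3 -> [12 6 5 1]
Step 5: demand=5,sold=1 ship[2->3]=1 ship[1->2]=1 ship[0->1]=1 prod=3 -> [14 6 5 1]
Step 6: demand=5,sold=1 ship[2->3]=1 ship[1->2]=1 ship[0->1]=1 prod=3 -> [16 6 5 1]
Step 7: demand=5,sold=1 ship[2->3]=1 ship[1->2]=1 ship[0->1]=1 prod=3 -> [18 6 5 1]
Step 8: demand=5,sold=1 ship[2->3]=1 ship[1->2]=1 ship[0->1]=1 prod=3 -> [20 6 5 1]
Step 9: demand=5,sold=1 ship[2->3]=1 ship[1->2]=1 ship[0->1]=1 prod=3 -> [22 6 5 1]
Step 10: demand=5,sold=1 ship[2->3]=1 ship[1->2]=1 ship[0->1]=1 prod=3 -> [24 6 5 1]
Step 11: demand=5,sold=1 ship[2->3]=1 ship[1->2]=1 ship[0->1]=1 prod=3 -> [26 6 5 1]
Step 12: demand=5,sold=1 ship[2->3]=1 ship[1->2]=1 ship[0->1]=1 prod=3 -> [28 6 5 1]
First stockout at step 4

4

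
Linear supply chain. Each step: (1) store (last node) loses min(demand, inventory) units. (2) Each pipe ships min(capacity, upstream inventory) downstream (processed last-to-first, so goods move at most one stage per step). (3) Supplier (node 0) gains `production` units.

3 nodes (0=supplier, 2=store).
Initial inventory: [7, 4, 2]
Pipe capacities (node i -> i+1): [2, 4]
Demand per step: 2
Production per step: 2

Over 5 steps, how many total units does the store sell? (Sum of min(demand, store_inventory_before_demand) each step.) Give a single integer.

Step 1: sold=2 (running total=2) -> [7 2 4]
Step 2: sold=2 (running total=4) -> [7 2 4]
Step 3: sold=2 (running total=6) -> [7 2 4]
Step 4: sold=2 (running total=8) -> [7 2 4]
Step 5: sold=2 (running total=10) -> [7 2 4]

Answer: 10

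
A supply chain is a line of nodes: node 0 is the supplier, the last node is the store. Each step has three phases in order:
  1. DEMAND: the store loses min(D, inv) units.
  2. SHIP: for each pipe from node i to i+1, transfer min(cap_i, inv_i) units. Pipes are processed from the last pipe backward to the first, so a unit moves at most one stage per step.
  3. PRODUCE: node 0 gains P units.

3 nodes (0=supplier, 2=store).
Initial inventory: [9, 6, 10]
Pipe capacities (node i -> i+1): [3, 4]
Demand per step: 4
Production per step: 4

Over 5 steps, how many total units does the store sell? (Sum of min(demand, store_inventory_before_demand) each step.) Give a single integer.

Step 1: sold=4 (running total=4) -> [10 5 10]
Step 2: sold=4 (running total=8) -> [11 4 10]
Step 3: sold=4 (running total=12) -> [12 3 10]
Step 4: sold=4 (running total=16) -> [13 3 9]
Step 5: sold=4 (running total=20) -> [14 3 8]

Answer: 20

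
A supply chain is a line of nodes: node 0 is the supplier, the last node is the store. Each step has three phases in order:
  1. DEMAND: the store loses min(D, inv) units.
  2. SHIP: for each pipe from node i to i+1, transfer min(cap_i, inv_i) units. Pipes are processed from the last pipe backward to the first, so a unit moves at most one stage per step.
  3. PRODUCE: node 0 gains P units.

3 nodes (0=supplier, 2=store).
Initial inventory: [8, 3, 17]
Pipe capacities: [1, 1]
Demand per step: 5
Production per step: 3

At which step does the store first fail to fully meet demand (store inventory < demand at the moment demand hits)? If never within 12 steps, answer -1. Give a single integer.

Step 1: demand=5,sold=5 ship[1->2]=1 ship[0->1]=1 prod=3 -> [10 3 13]
Step 2: demand=5,sold=5 ship[1->2]=1 ship[0->1]=1 prod=3 -> [12 3 9]
Step 3: demand=5,sold=5 ship[1->2]=1 ship[0->1]=1 prod=3 -> [14 3 5]
Step 4: demand=5,sold=5 ship[1->2]=1 ship[0->1]=1 prod=3 -> [16 3 1]
Step 5: demand=5,sold=1 ship[1->2]=1 ship[0->1]=1 prod=3 -> [18 3 1]
Step 6: demand=5,sold=1 ship[1->2]=1 ship[0->1]=1 prod=3 -> [20 3 1]
Step 7: demand=5,sold=1 ship[1->2]=1 ship[0->1]=1 prod=3 -> [22 3 1]
Step 8: demand=5,sold=1 ship[1->2]=1 ship[0->1]=1 prod=3 -> [24 3 1]
Step 9: demand=5,sold=1 ship[1->2]=1 ship[0->1]=1 prod=3 -> [26 3 1]
Step 10: demand=5,sold=1 ship[1->2]=1 ship[0->1]=1 prod=3 -> [28 3 1]
Step 11: demand=5,sold=1 ship[1->2]=1 ship[0->1]=1 prod=3 -> [30 3 1]
Step 12: demand=5,sold=1 ship[1->2]=1 ship[0->1]=1 prod=3 -> [32 3 1]
First stockout at step 5

5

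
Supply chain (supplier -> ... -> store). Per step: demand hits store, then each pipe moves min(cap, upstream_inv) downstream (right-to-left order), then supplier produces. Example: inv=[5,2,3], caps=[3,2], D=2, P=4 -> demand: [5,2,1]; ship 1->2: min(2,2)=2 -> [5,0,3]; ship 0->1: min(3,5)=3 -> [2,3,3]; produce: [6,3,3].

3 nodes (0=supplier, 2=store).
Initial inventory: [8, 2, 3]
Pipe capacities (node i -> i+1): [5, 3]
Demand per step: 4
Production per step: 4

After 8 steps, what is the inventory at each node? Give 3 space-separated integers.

Step 1: demand=4,sold=3 ship[1->2]=2 ship[0->1]=5 prod=4 -> inv=[7 5 2]
Step 2: demand=4,sold=2 ship[1->2]=3 ship[0->1]=5 prod=4 -> inv=[6 7 3]
Step 3: demand=4,sold=3 ship[1->2]=3 ship[0->1]=5 prod=4 -> inv=[5 9 3]
Step 4: demand=4,sold=3 ship[1->2]=3 ship[0->1]=5 prod=4 -> inv=[4 11 3]
Step 5: demand=4,sold=3 ship[1->2]=3 ship[0->1]=4 prod=4 -> inv=[4 12 3]
Step 6: demand=4,sold=3 ship[1->2]=3 ship[0->1]=4 prod=4 -> inv=[4 13 3]
Step 7: demand=4,sold=3 ship[1->2]=3 ship[0->1]=4 prod=4 -> inv=[4 14 3]
Step 8: demand=4,sold=3 ship[1->2]=3 ship[0->1]=4 prod=4 -> inv=[4 15 3]

4 15 3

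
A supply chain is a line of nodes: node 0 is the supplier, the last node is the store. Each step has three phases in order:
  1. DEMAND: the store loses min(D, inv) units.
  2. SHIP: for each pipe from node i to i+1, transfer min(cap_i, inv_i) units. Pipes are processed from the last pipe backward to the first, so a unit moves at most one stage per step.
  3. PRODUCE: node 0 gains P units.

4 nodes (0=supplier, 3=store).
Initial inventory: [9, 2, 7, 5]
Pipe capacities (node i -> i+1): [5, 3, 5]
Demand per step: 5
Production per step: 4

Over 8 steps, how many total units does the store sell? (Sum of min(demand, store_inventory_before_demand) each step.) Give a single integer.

Answer: 29

Derivation:
Step 1: sold=5 (running total=5) -> [8 5 4 5]
Step 2: sold=5 (running total=10) -> [7 7 3 4]
Step 3: sold=4 (running total=14) -> [6 9 3 3]
Step 4: sold=3 (running total=17) -> [5 11 3 3]
Step 5: sold=3 (running total=20) -> [4 13 3 3]
Step 6: sold=3 (running total=23) -> [4 14 3 3]
Step 7: sold=3 (running total=26) -> [4 15 3 3]
Step 8: sold=3 (running total=29) -> [4 16 3 3]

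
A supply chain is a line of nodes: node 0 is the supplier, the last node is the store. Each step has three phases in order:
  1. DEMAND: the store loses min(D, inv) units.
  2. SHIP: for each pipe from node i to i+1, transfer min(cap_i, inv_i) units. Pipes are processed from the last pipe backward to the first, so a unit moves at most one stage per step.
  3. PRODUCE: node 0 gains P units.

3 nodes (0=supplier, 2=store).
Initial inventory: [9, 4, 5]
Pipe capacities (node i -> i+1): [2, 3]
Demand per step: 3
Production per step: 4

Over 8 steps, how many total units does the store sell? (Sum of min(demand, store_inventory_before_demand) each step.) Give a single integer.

Answer: 21

Derivation:
Step 1: sold=3 (running total=3) -> [11 3 5]
Step 2: sold=3 (running total=6) -> [13 2 5]
Step 3: sold=3 (running total=9) -> [15 2 4]
Step 4: sold=3 (running total=12) -> [17 2 3]
Step 5: sold=3 (running total=15) -> [19 2 2]
Step 6: sold=2 (running total=17) -> [21 2 2]
Step 7: sold=2 (running total=19) -> [23 2 2]
Step 8: sold=2 (running total=21) -> [25 2 2]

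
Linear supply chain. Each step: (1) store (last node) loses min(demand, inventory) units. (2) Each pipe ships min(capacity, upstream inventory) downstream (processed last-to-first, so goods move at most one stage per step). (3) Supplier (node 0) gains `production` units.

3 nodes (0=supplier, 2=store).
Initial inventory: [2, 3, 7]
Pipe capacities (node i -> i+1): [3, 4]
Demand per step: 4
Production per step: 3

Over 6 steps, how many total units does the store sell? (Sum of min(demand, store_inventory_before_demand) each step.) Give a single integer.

Step 1: sold=4 (running total=4) -> [3 2 6]
Step 2: sold=4 (running total=8) -> [3 3 4]
Step 3: sold=4 (running total=12) -> [3 3 3]
Step 4: sold=3 (running total=15) -> [3 3 3]
Step 5: sold=3 (running total=18) -> [3 3 3]
Step 6: sold=3 (running total=21) -> [3 3 3]

Answer: 21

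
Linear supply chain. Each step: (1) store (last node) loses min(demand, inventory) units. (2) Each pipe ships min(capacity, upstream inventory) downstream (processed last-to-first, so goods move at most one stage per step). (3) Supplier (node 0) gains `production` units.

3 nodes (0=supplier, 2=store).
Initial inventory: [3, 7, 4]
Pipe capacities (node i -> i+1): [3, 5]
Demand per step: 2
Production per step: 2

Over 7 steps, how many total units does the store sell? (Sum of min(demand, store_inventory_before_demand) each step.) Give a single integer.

Step 1: sold=2 (running total=2) -> [2 5 7]
Step 2: sold=2 (running total=4) -> [2 2 10]
Step 3: sold=2 (running total=6) -> [2 2 10]
Step 4: sold=2 (running total=8) -> [2 2 10]
Step 5: sold=2 (running total=10) -> [2 2 10]
Step 6: sold=2 (running total=12) -> [2 2 10]
Step 7: sold=2 (running total=14) -> [2 2 10]

Answer: 14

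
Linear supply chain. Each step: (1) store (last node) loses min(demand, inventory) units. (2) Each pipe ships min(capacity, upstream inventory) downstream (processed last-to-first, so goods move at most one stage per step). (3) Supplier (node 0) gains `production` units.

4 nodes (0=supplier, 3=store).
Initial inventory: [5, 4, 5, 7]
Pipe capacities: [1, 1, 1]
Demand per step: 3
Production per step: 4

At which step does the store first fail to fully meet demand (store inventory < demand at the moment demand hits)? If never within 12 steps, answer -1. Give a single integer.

Step 1: demand=3,sold=3 ship[2->3]=1 ship[1->2]=1 ship[0->1]=1 prod=4 -> [8 4 5 5]
Step 2: demand=3,sold=3 ship[2->3]=1 ship[1->2]=1 ship[0->1]=1 prod=4 -> [11 4 5 3]
Step 3: demand=3,sold=3 ship[2->3]=1 ship[1->2]=1 ship[0->1]=1 prod=4 -> [14 4 5 1]
Step 4: demand=3,sold=1 ship[2->3]=1 ship[1->2]=1 ship[0->1]=1 prod=4 -> [17 4 5 1]
Step 5: demand=3,sold=1 ship[2->3]=1 ship[1->2]=1 ship[0->1]=1 prod=4 -> [20 4 5 1]
Step 6: demand=3,sold=1 ship[2->3]=1 ship[1->2]=1 ship[0->1]=1 prod=4 -> [23 4 5 1]
Step 7: demand=3,sold=1 ship[2->3]=1 ship[1->2]=1 ship[0->1]=1 prod=4 -> [26 4 5 1]
Step 8: demand=3,sold=1 ship[2->3]=1 ship[1->2]=1 ship[0->1]=1 prod=4 -> [29 4 5 1]
Step 9: demand=3,sold=1 ship[2->3]=1 ship[1->2]=1 ship[0->1]=1 prod=4 -> [32 4 5 1]
Step 10: demand=3,sold=1 ship[2->3]=1 ship[1->2]=1 ship[0->1]=1 prod=4 -> [35 4 5 1]
Step 11: demand=3,sold=1 ship[2->3]=1 ship[1->2]=1 ship[0->1]=1 prod=4 -> [38 4 5 1]
Step 12: demand=3,sold=1 ship[2->3]=1 ship[1->2]=1 ship[0->1]=1 prod=4 -> [41 4 5 1]
First stockout at step 4

4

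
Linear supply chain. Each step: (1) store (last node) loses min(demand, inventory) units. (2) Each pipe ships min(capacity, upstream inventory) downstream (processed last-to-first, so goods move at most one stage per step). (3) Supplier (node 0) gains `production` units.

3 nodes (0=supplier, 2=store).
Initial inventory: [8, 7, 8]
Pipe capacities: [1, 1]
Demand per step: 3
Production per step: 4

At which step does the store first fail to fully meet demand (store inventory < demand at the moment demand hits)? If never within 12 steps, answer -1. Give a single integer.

Step 1: demand=3,sold=3 ship[1->2]=1 ship[0->1]=1 prod=4 -> [11 7 6]
Step 2: demand=3,sold=3 ship[1->2]=1 ship[0->1]=1 prod=4 -> [14 7 4]
Step 3: demand=3,sold=3 ship[1->2]=1 ship[0->1]=1 prod=4 -> [17 7 2]
Step 4: demand=3,sold=2 ship[1->2]=1 ship[0->1]=1 prod=4 -> [20 7 1]
Step 5: demand=3,sold=1 ship[1->2]=1 ship[0->1]=1 prod=4 -> [23 7 1]
Step 6: demand=3,sold=1 ship[1->2]=1 ship[0->1]=1 prod=4 -> [26 7 1]
Step 7: demand=3,sold=1 ship[1->2]=1 ship[0->1]=1 prod=4 -> [29 7 1]
Step 8: demand=3,sold=1 ship[1->2]=1 ship[0->1]=1 prod=4 -> [32 7 1]
Step 9: demand=3,sold=1 ship[1->2]=1 ship[0->1]=1 prod=4 -> [35 7 1]
Step 10: demand=3,sold=1 ship[1->2]=1 ship[0->1]=1 prod=4 -> [38 7 1]
Step 11: demand=3,sold=1 ship[1->2]=1 ship[0->1]=1 prod=4 -> [41 7 1]
Step 12: demand=3,sold=1 ship[1->2]=1 ship[0->1]=1 prod=4 -> [44 7 1]
First stockout at step 4

4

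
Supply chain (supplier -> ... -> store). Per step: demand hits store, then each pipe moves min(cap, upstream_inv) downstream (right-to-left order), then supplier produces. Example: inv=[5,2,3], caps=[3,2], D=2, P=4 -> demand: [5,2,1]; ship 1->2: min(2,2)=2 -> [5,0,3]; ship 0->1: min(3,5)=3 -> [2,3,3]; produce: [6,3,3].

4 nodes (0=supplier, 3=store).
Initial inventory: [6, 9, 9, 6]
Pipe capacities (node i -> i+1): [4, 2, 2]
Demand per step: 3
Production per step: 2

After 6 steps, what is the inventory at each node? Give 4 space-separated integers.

Step 1: demand=3,sold=3 ship[2->3]=2 ship[1->2]=2 ship[0->1]=4 prod=2 -> inv=[4 11 9 5]
Step 2: demand=3,sold=3 ship[2->3]=2 ship[1->2]=2 ship[0->1]=4 prod=2 -> inv=[2 13 9 4]
Step 3: demand=3,sold=3 ship[2->3]=2 ship[1->2]=2 ship[0->1]=2 prod=2 -> inv=[2 13 9 3]
Step 4: demand=3,sold=3 ship[2->3]=2 ship[1->2]=2 ship[0->1]=2 prod=2 -> inv=[2 13 9 2]
Step 5: demand=3,sold=2 ship[2->3]=2 ship[1->2]=2 ship[0->1]=2 prod=2 -> inv=[2 13 9 2]
Step 6: demand=3,sold=2 ship[2->3]=2 ship[1->2]=2 ship[0->1]=2 prod=2 -> inv=[2 13 9 2]

2 13 9 2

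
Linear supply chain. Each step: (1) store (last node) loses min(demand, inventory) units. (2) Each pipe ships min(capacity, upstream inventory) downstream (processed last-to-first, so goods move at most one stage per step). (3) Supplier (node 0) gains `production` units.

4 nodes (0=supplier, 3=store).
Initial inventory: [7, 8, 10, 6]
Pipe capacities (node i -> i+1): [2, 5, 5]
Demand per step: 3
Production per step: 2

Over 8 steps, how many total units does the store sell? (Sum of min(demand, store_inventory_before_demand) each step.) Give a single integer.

Answer: 24

Derivation:
Step 1: sold=3 (running total=3) -> [7 5 10 8]
Step 2: sold=3 (running total=6) -> [7 2 10 10]
Step 3: sold=3 (running total=9) -> [7 2 7 12]
Step 4: sold=3 (running total=12) -> [7 2 4 14]
Step 5: sold=3 (running total=15) -> [7 2 2 15]
Step 6: sold=3 (running total=18) -> [7 2 2 14]
Step 7: sold=3 (running total=21) -> [7 2 2 13]
Step 8: sold=3 (running total=24) -> [7 2 2 12]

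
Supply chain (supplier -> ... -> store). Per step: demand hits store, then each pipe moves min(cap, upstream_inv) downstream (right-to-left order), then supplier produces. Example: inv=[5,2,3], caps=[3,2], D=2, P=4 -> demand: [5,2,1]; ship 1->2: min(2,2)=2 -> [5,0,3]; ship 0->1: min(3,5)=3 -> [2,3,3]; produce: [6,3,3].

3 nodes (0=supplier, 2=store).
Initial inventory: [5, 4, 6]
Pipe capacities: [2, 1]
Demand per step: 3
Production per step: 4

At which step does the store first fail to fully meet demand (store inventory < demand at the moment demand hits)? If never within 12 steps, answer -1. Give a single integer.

Step 1: demand=3,sold=3 ship[1->2]=1 ship[0->1]=2 prod=4 -> [7 5 4]
Step 2: demand=3,sold=3 ship[1->2]=1 ship[0->1]=2 prod=4 -> [9 6 2]
Step 3: demand=3,sold=2 ship[1->2]=1 ship[0->1]=2 prod=4 -> [11 7 1]
Step 4: demand=3,sold=1 ship[1->2]=1 ship[0->1]=2 prod=4 -> [13 8 1]
Step 5: demand=3,sold=1 ship[1->2]=1 ship[0->1]=2 prod=4 -> [15 9 1]
Step 6: demand=3,sold=1 ship[1->2]=1 ship[0->1]=2 prod=4 -> [17 10 1]
Step 7: demand=3,sold=1 ship[1->2]=1 ship[0->1]=2 prod=4 -> [19 11 1]
Step 8: demand=3,sold=1 ship[1->2]=1 ship[0->1]=2 prod=4 -> [21 12 1]
Step 9: demand=3,sold=1 ship[1->2]=1 ship[0->1]=2 prod=4 -> [23 13 1]
Step 10: demand=3,sold=1 ship[1->2]=1 ship[0->1]=2 prod=4 -> [25 14 1]
Step 11: demand=3,sold=1 ship[1->2]=1 ship[0->1]=2 prod=4 -> [27 15 1]
Step 12: demand=3,sold=1 ship[1->2]=1 ship[0->1]=2 prod=4 -> [29 16 1]
First stockout at step 3

3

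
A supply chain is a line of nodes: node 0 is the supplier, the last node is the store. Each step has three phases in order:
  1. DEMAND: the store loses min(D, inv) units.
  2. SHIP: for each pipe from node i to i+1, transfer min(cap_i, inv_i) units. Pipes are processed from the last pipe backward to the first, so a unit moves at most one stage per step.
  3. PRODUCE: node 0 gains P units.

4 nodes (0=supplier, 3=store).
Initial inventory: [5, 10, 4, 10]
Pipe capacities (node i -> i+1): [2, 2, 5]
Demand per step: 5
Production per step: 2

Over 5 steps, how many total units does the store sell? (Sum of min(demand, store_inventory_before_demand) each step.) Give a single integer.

Answer: 20

Derivation:
Step 1: sold=5 (running total=5) -> [5 10 2 9]
Step 2: sold=5 (running total=10) -> [5 10 2 6]
Step 3: sold=5 (running total=15) -> [5 10 2 3]
Step 4: sold=3 (running total=18) -> [5 10 2 2]
Step 5: sold=2 (running total=20) -> [5 10 2 2]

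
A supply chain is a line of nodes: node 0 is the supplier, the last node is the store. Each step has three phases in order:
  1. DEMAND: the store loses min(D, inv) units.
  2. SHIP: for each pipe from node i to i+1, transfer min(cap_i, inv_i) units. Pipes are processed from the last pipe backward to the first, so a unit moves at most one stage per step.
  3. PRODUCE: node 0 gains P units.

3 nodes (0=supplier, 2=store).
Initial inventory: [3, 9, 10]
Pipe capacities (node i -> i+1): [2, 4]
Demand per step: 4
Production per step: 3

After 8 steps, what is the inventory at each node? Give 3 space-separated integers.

Step 1: demand=4,sold=4 ship[1->2]=4 ship[0->1]=2 prod=3 -> inv=[4 7 10]
Step 2: demand=4,sold=4 ship[1->2]=4 ship[0->1]=2 prod=3 -> inv=[5 5 10]
Step 3: demand=4,sold=4 ship[1->2]=4 ship[0->1]=2 prod=3 -> inv=[6 3 10]
Step 4: demand=4,sold=4 ship[1->2]=3 ship[0->1]=2 prod=3 -> inv=[7 2 9]
Step 5: demand=4,sold=4 ship[1->2]=2 ship[0->1]=2 prod=3 -> inv=[8 2 7]
Step 6: demand=4,sold=4 ship[1->2]=2 ship[0->1]=2 prod=3 -> inv=[9 2 5]
Step 7: demand=4,sold=4 ship[1->2]=2 ship[0->1]=2 prod=3 -> inv=[10 2 3]
Step 8: demand=4,sold=3 ship[1->2]=2 ship[0->1]=2 prod=3 -> inv=[11 2 2]

11 2 2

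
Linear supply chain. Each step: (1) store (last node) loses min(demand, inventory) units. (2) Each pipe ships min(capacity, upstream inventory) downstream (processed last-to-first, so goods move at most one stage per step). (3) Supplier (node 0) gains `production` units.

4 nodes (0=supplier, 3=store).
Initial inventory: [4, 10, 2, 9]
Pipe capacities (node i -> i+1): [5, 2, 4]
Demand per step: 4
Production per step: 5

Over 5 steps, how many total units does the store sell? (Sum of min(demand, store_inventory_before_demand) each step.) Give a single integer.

Step 1: sold=4 (running total=4) -> [5 12 2 7]
Step 2: sold=4 (running total=8) -> [5 15 2 5]
Step 3: sold=4 (running total=12) -> [5 18 2 3]
Step 4: sold=3 (running total=15) -> [5 21 2 2]
Step 5: sold=2 (running total=17) -> [5 24 2 2]

Answer: 17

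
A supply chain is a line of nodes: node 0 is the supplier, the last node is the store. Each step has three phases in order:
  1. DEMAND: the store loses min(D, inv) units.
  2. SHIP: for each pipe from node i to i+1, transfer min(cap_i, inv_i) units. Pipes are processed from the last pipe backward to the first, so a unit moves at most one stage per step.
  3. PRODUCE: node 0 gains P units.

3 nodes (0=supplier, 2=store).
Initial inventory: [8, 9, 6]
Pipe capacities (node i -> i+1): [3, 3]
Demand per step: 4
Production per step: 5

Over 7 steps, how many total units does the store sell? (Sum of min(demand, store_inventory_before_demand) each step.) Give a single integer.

Answer: 24

Derivation:
Step 1: sold=4 (running total=4) -> [10 9 5]
Step 2: sold=4 (running total=8) -> [12 9 4]
Step 3: sold=4 (running total=12) -> [14 9 3]
Step 4: sold=3 (running total=15) -> [16 9 3]
Step 5: sold=3 (running total=18) -> [18 9 3]
Step 6: sold=3 (running total=21) -> [20 9 3]
Step 7: sold=3 (running total=24) -> [22 9 3]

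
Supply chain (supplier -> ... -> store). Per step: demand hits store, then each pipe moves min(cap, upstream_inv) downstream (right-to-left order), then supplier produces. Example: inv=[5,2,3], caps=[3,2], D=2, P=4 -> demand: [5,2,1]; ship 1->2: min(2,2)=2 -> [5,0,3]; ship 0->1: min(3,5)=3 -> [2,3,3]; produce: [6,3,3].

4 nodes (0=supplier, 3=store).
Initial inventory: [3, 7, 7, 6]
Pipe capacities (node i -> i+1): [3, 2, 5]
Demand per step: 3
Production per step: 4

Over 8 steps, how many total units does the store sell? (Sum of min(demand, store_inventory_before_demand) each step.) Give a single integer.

Step 1: sold=3 (running total=3) -> [4 8 4 8]
Step 2: sold=3 (running total=6) -> [5 9 2 9]
Step 3: sold=3 (running total=9) -> [6 10 2 8]
Step 4: sold=3 (running total=12) -> [7 11 2 7]
Step 5: sold=3 (running total=15) -> [8 12 2 6]
Step 6: sold=3 (running total=18) -> [9 13 2 5]
Step 7: sold=3 (running total=21) -> [10 14 2 4]
Step 8: sold=3 (running total=24) -> [11 15 2 3]

Answer: 24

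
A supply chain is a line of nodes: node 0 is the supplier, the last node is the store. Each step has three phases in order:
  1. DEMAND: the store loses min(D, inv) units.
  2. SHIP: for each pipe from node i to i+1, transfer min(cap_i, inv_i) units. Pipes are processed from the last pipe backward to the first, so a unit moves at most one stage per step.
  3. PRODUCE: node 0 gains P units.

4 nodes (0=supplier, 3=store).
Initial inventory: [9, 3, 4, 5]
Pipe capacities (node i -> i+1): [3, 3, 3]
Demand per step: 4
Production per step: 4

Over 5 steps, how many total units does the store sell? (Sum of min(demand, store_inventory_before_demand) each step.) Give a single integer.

Step 1: sold=4 (running total=4) -> [10 3 4 4]
Step 2: sold=4 (running total=8) -> [11 3 4 3]
Step 3: sold=3 (running total=11) -> [12 3 4 3]
Step 4: sold=3 (running total=14) -> [13 3 4 3]
Step 5: sold=3 (running total=17) -> [14 3 4 3]

Answer: 17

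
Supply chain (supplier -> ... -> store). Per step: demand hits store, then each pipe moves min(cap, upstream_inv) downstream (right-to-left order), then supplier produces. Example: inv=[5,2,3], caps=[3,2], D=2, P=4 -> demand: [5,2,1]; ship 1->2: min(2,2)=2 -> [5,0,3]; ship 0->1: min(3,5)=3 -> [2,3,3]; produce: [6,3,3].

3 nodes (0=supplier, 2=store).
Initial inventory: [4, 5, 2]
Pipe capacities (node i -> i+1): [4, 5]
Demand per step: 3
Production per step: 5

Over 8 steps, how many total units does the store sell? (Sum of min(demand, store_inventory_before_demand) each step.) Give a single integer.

Step 1: sold=2 (running total=2) -> [5 4 5]
Step 2: sold=3 (running total=5) -> [6 4 6]
Step 3: sold=3 (running total=8) -> [7 4 7]
Step 4: sold=3 (running total=11) -> [8 4 8]
Step 5: sold=3 (running total=14) -> [9 4 9]
Step 6: sold=3 (running total=17) -> [10 4 10]
Step 7: sold=3 (running total=20) -> [11 4 11]
Step 8: sold=3 (running total=23) -> [12 4 12]

Answer: 23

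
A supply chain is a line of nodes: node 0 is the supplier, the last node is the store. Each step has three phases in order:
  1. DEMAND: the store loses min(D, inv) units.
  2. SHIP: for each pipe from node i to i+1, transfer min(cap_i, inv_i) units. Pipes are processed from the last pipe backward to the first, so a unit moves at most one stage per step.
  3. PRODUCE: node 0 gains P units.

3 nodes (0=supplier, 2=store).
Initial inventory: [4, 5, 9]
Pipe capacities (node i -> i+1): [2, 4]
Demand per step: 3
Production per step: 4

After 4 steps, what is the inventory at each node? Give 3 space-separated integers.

Step 1: demand=3,sold=3 ship[1->2]=4 ship[0->1]=2 prod=4 -> inv=[6 3 10]
Step 2: demand=3,sold=3 ship[1->2]=3 ship[0->1]=2 prod=4 -> inv=[8 2 10]
Step 3: demand=3,sold=3 ship[1->2]=2 ship[0->1]=2 prod=4 -> inv=[10 2 9]
Step 4: demand=3,sold=3 ship[1->2]=2 ship[0->1]=2 prod=4 -> inv=[12 2 8]

12 2 8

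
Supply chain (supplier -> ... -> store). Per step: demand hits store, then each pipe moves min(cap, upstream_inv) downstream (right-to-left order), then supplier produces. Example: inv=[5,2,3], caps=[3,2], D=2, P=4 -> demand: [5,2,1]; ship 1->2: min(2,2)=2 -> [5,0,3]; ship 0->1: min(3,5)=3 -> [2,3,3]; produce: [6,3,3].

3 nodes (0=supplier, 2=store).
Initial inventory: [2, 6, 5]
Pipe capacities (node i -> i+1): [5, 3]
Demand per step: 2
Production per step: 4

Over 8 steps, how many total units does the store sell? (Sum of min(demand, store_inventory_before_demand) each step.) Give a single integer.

Answer: 16

Derivation:
Step 1: sold=2 (running total=2) -> [4 5 6]
Step 2: sold=2 (running total=4) -> [4 6 7]
Step 3: sold=2 (running total=6) -> [4 7 8]
Step 4: sold=2 (running total=8) -> [4 8 9]
Step 5: sold=2 (running total=10) -> [4 9 10]
Step 6: sold=2 (running total=12) -> [4 10 11]
Step 7: sold=2 (running total=14) -> [4 11 12]
Step 8: sold=2 (running total=16) -> [4 12 13]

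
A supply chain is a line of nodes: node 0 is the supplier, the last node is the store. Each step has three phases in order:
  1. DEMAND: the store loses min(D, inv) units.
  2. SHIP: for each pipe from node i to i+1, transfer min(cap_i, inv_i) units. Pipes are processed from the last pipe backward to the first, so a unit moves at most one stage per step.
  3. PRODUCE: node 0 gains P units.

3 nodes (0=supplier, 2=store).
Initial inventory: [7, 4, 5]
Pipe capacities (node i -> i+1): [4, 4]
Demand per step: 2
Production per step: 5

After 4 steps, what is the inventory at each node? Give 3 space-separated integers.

Step 1: demand=2,sold=2 ship[1->2]=4 ship[0->1]=4 prod=5 -> inv=[8 4 7]
Step 2: demand=2,sold=2 ship[1->2]=4 ship[0->1]=4 prod=5 -> inv=[9 4 9]
Step 3: demand=2,sold=2 ship[1->2]=4 ship[0->1]=4 prod=5 -> inv=[10 4 11]
Step 4: demand=2,sold=2 ship[1->2]=4 ship[0->1]=4 prod=5 -> inv=[11 4 13]

11 4 13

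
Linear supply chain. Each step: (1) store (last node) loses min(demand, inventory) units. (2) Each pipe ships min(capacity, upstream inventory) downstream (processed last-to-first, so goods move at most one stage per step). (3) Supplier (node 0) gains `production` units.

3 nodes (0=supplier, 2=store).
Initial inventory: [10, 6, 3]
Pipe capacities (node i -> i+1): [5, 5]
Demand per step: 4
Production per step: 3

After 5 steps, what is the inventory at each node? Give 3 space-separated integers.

Step 1: demand=4,sold=3 ship[1->2]=5 ship[0->1]=5 prod=3 -> inv=[8 6 5]
Step 2: demand=4,sold=4 ship[1->2]=5 ship[0->1]=5 prod=3 -> inv=[6 6 6]
Step 3: demand=4,sold=4 ship[1->2]=5 ship[0->1]=5 prod=3 -> inv=[4 6 7]
Step 4: demand=4,sold=4 ship[1->2]=5 ship[0->1]=4 prod=3 -> inv=[3 5 8]
Step 5: demand=4,sold=4 ship[1->2]=5 ship[0->1]=3 prod=3 -> inv=[3 3 9]

3 3 9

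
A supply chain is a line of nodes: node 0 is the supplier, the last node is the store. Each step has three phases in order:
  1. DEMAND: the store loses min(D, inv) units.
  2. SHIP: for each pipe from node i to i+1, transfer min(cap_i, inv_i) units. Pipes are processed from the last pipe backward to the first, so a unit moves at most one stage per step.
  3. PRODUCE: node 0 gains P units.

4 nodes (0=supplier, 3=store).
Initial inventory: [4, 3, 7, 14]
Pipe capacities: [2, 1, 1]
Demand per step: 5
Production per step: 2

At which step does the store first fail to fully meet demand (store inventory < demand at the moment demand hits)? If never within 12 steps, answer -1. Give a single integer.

Step 1: demand=5,sold=5 ship[2->3]=1 ship[1->2]=1 ship[0->1]=2 prod=2 -> [4 4 7 10]
Step 2: demand=5,sold=5 ship[2->3]=1 ship[1->2]=1 ship[0->1]=2 prod=2 -> [4 5 7 6]
Step 3: demand=5,sold=5 ship[2->3]=1 ship[1->2]=1 ship[0->1]=2 prod=2 -> [4 6 7 2]
Step 4: demand=5,sold=2 ship[2->3]=1 ship[1->2]=1 ship[0->1]=2 prod=2 -> [4 7 7 1]
Step 5: demand=5,sold=1 ship[2->3]=1 ship[1->2]=1 ship[0->1]=2 prod=2 -> [4 8 7 1]
Step 6: demand=5,sold=1 ship[2->3]=1 ship[1->2]=1 ship[0->1]=2 prod=2 -> [4 9 7 1]
Step 7: demand=5,sold=1 ship[2->3]=1 ship[1->2]=1 ship[0->1]=2 prod=2 -> [4 10 7 1]
Step 8: demand=5,sold=1 ship[2->3]=1 ship[1->2]=1 ship[0->1]=2 prod=2 -> [4 11 7 1]
Step 9: demand=5,sold=1 ship[2->3]=1 ship[1->2]=1 ship[0->1]=2 prod=2 -> [4 12 7 1]
Step 10: demand=5,sold=1 ship[2->3]=1 ship[1->2]=1 ship[0->1]=2 prod=2 -> [4 13 7 1]
Step 11: demand=5,sold=1 ship[2->3]=1 ship[1->2]=1 ship[0->1]=2 prod=2 -> [4 14 7 1]
Step 12: demand=5,sold=1 ship[2->3]=1 ship[1->2]=1 ship[0->1]=2 prod=2 -> [4 15 7 1]
First stockout at step 4

4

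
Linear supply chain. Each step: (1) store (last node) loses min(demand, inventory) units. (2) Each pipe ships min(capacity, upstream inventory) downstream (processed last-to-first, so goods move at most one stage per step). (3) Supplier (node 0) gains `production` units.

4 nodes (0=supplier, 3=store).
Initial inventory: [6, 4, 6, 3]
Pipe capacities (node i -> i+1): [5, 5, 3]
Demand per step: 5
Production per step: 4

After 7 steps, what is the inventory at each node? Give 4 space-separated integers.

Step 1: demand=5,sold=3 ship[2->3]=3 ship[1->2]=4 ship[0->1]=5 prod=4 -> inv=[5 5 7 3]
Step 2: demand=5,sold=3 ship[2->3]=3 ship[1->2]=5 ship[0->1]=5 prod=4 -> inv=[4 5 9 3]
Step 3: demand=5,sold=3 ship[2->3]=3 ship[1->2]=5 ship[0->1]=4 prod=4 -> inv=[4 4 11 3]
Step 4: demand=5,sold=3 ship[2->3]=3 ship[1->2]=4 ship[0->1]=4 prod=4 -> inv=[4 4 12 3]
Step 5: demand=5,sold=3 ship[2->3]=3 ship[1->2]=4 ship[0->1]=4 prod=4 -> inv=[4 4 13 3]
Step 6: demand=5,sold=3 ship[2->3]=3 ship[1->2]=4 ship[0->1]=4 prod=4 -> inv=[4 4 14 3]
Step 7: demand=5,sold=3 ship[2->3]=3 ship[1->2]=4 ship[0->1]=4 prod=4 -> inv=[4 4 15 3]

4 4 15 3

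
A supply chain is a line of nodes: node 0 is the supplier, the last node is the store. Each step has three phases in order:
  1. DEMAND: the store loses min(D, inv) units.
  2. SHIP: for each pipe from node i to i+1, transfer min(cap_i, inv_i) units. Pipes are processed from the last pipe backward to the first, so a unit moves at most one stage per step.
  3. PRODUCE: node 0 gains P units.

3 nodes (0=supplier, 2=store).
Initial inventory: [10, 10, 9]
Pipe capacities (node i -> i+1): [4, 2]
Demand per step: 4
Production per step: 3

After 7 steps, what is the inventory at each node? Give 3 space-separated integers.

Step 1: demand=4,sold=4 ship[1->2]=2 ship[0->1]=4 prod=3 -> inv=[9 12 7]
Step 2: demand=4,sold=4 ship[1->2]=2 ship[0->1]=4 prod=3 -> inv=[8 14 5]
Step 3: demand=4,sold=4 ship[1->2]=2 ship[0->1]=4 prod=3 -> inv=[7 16 3]
Step 4: demand=4,sold=3 ship[1->2]=2 ship[0->1]=4 prod=3 -> inv=[6 18 2]
Step 5: demand=4,sold=2 ship[1->2]=2 ship[0->1]=4 prod=3 -> inv=[5 20 2]
Step 6: demand=4,sold=2 ship[1->2]=2 ship[0->1]=4 prod=3 -> inv=[4 22 2]
Step 7: demand=4,sold=2 ship[1->2]=2 ship[0->1]=4 prod=3 -> inv=[3 24 2]

3 24 2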